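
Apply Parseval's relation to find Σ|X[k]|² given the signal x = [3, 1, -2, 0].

Parseval: Σ|x[n]|² = (1/N)Σ|X[k]|², so Σ|X[k]|² = N·Σ|x[n]|² = 4·14.0000

Σ|X[k]|² = N·Σ|x[n]|² = 4·14.0000 = 56.0000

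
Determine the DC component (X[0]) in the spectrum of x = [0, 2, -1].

X[0] = Σ(n=0 to 2) x[n] · ω_3^0 = Σ x[n]
= (0) + (2) + (-1)

X[0] = 1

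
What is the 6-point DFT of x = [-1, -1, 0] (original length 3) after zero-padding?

Original 3-point DFT: [-2, -0.5000+0.8660i, -0.5000-0.8660i]
Zero-padded 6-point DFT provides frequency interpolation.

DFT_6([x, 0, ...]) = [-2, -1.5000+0.8660i, -0.5000+0.8660i, 0, -0.5000-0.8660i, -1.5000-0.8660i]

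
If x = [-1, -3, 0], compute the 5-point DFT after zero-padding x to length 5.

Original 3-point DFT: [-4, 0.5000+2.5981i, 0.5000-2.5981i]
Zero-padded 5-point DFT provides frequency interpolation.

DFT_5([x, 0, ...]) = [-4, -1.9271+2.8532i, 1.4271+1.7634i, 1.4271-1.7634i, -1.9271-2.8532i]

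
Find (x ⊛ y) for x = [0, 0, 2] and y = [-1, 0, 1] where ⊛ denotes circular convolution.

(x ⊛ y)[n] = Σ(m=0 to 2) x[m] · y[(n-m) mod 3]

Computing each output sample:
(x ⊛ y)[0] = 0
(x ⊛ y)[1] = 2
(x ⊛ y)[2] = -2

x ⊛ y = [0, 2, -2]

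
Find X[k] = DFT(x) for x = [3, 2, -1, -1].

X[k] = Σ(n=0 to 3) x[n] · ω_4^(nk)
where ω_4 = e^(-2πi/4)

Computing each X[k]:
X[0] = 3
X[1] = 4-3i
X[2] = 1
X[3] = 4+3i

X = [3, 4-3i, 1, 4+3i]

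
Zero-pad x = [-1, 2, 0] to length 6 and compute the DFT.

Original 3-point DFT: [1, -2.0000-1.7321i, -2.0000+1.7321i]
Zero-padded 6-point DFT provides frequency interpolation.

DFT_6([x, 0, ...]) = [1, -1.7321i, -2.0000-1.7321i, -3, -2.0000+1.7321i, 1.7321i]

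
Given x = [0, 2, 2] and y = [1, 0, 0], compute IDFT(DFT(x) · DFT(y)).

(x ⊛ y)[n] = Σ(m=0 to 2) x[m] · y[(n-m) mod 3]

Computing each output sample:
(x ⊛ y)[0] = 0
(x ⊛ y)[1] = 2
(x ⊛ y)[2] = 2

x ⊛ y = [0, 2, 2]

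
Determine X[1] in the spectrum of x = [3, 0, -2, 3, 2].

X[1] = Σ(n=0 to 4) x[n] · ω_5^(1n) where ω_5 = e^(-2πi/5)
= (3)·ω_5^0 + (0)·ω_5^1 + (-2)·ω_5^2 + (3)·ω_5^3 + (2)·ω_5^4

X[1] = 2.8090+4.8410i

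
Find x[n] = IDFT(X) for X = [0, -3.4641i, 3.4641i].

x[n] = (1/3) Σ(k=0 to 2) X[k] · e^(2πikn/3)

Computing each x[n]:
x[0] = 0
x[1] = 2
x[2] = -2

x = [0, 2, -2]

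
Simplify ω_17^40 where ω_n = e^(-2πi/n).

Since ω_17^17 = 1, powers reduce modulo 17.
40 mod 17 = 6
So ω_17^40 = ω_17^6 = e^(-2πi·6/17)

ω_17^40 = ω_17^6 = -0.6026-0.7980i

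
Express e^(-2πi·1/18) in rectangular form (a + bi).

ω_18^1 = e^(-2πi·1/18)
= cos(-2π·1/18) + i·sin(-2π·1/18)
= cos(-2π/18) + i·sin(-2π/18)

ω_18^1 = cos(-2π/18) + i·sin(-2π/18) = 0.9397-0.3420i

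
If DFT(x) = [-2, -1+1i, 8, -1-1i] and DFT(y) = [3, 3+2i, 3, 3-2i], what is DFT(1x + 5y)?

By linearity: DFT(1x + 5y) = 1·DFT(x) + 5·DFT(y)
= 1·[-2, -1+1i, 8, -1-1i] + 5·[3, 3+2i, 3, 3-2i]

Computing element-wise:
Z[0] = 1·(-2) + 5·(3) = 13
Z[1] = 1·(-1+1i) + 5·(3+2i) = 14+11i
Z[2] = 1·(8) + 5·(3) = 23
Z[3] = 1·(-1-1i) + 5·(3-2i) = 14-11i

DFT(1x + 5y) = 1·X + 5·Y = [13, 14+11i, 23, 14-11i]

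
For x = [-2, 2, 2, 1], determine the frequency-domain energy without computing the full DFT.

Parseval: Σ|x[n]|² = (1/N)Σ|X[k]|², so Σ|X[k]|² = N·Σ|x[n]|² = 4·13.0000

Σ|X[k]|² = N·Σ|x[n]|² = 4·13.0000 = 52.0000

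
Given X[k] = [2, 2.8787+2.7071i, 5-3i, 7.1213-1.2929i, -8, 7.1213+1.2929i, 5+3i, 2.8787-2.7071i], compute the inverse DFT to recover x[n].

x[n] = (1/8) Σ(k=0 to 7) X[k] · e^(2πikn/8)

Computing each x[n]:
x[0] = 3
x[1] = 1
x[2] = -3
x[3] = 1
x[4] = -2
x[5] = 3
x[6] = -1
x[7] = 0

x = [3, 1, -3, 1, -2, 3, -1, 0]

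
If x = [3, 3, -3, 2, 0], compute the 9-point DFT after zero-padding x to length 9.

Original 5-point DFT: [5, 4.7361+0.0858i, 0.2639-6.5186i, 0.2639+6.5186i, 4.7361-0.0858i]
Zero-padded 9-point DFT provides frequency interpolation.

DFT_9([x, 0, ...]) = [5, 3.7772-0.7060i, 5.3400-0.1963i, 5.0000-5.1962i, -3.1172-4.6865i, -3.1172+4.6865i, 5.0000+5.1962i, 5.3400+0.1963i, 3.7772+0.7060i]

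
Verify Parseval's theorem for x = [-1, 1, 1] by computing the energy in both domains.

Time domain:
Σ|x[n]|² = |-1|² + |1|² + |1|² = 3.0000

Frequency domain:
(1/3)Σ|X[k]|² = (1/3)(|1|² + |-2|² + |-2|²) = (1/3)·9.0000 = 3.0000

Both sides agree, confirming Parseval's theorem.

Σ|x[n]|² = (1/N)Σ|X[k]|² = 3.0000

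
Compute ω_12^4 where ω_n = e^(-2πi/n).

ω_12^4 = e^(-2πi·4/12)
= cos(-2π·4/12) + i·sin(-2π·4/12)
= cos(-8π/12) + i·sin(-8π/12)

ω_12^4 = cos(-8π/12) + i·sin(-8π/12) = -0.5000-0.8660i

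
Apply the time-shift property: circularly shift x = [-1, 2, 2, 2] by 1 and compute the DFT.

Time shift by 1: X_shifted[k] = ω_4^(1k) · X[k]
Shifted x = [2, -1, 2, 2]

DFT(x[n-1]) = [5, 3i, 3, -3i]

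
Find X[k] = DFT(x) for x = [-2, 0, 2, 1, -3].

X[k] = Σ(n=0 to 4) x[n] · ω_5^(nk)
where ω_5 = e^(-2πi/5)

Computing each X[k]:
X[0] = -2
X[1] = -5.3541-3.4410i
X[2] = 1.3541-0.8123i
X[3] = 1.3541+0.8123i
X[4] = -5.3541+3.4410i

X = [-2, -5.3541-3.4410i, 1.3541-0.8123i, 1.3541+0.8123i, -5.3541+3.4410i]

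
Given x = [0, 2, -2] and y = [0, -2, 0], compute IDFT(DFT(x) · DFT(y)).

(x ⊛ y)[n] = Σ(m=0 to 2) x[m] · y[(n-m) mod 3]

Computing each output sample:
(x ⊛ y)[0] = 4
(x ⊛ y)[1] = 0
(x ⊛ y)[2] = -4

x ⊛ y = [4, 0, -4]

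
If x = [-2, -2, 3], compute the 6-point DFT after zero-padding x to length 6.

Original 3-point DFT: [-1, -2.5000+4.3301i, -2.5000-4.3301i]
Zero-padded 6-point DFT provides frequency interpolation.

DFT_6([x, 0, ...]) = [-1, -4.5000-0.8660i, -2.5000+4.3301i, 3, -2.5000-4.3301i, -4.5000+0.8660i]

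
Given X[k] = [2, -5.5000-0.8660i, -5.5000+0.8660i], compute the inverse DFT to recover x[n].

x[n] = (1/3) Σ(k=0 to 2) X[k] · e^(2πikn/3)

Computing each x[n]:
x[0] = -3
x[1] = 3
x[2] = 2

x = [-3, 3, 2]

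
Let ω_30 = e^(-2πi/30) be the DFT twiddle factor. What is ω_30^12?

ω_30^12 = e^(-2πi·12/30)
= cos(-2π·12/30) + i·sin(-2π·12/30)
= cos(-24π/30) + i·sin(-24π/30)

ω_30^12 = cos(-24π/30) + i·sin(-24π/30) = -0.8090-0.5878i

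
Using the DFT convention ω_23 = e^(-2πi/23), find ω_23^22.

ω_23^22 = e^(-2πi·22/23)
= cos(-2π·22/23) + i·sin(-2π·22/23)
= cos(-44π/23) + i·sin(-44π/23)

ω_23^22 = cos(-44π/23) + i·sin(-44π/23) = 0.9629+0.2698i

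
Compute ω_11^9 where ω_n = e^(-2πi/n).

ω_11^9 = e^(-2πi·9/11)
= cos(-2π·9/11) + i·sin(-2π·9/11)
= cos(-18π/11) + i·sin(-18π/11)

ω_11^9 = cos(-18π/11) + i·sin(-18π/11) = 0.4154+0.9096i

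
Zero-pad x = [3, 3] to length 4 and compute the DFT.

Original 2-point DFT: [6, 0]
Zero-padded 4-point DFT provides frequency interpolation.

DFT_4([x, 0, ...]) = [6, 3-3i, 0, 3+3i]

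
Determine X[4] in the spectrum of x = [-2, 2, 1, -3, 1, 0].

X[4] = Σ(n=0 to 5) x[n] · ω_6^(4n) where ω_6 = e^(-2πi/6)
= (-2)·ω_6^0 + (2)·ω_6^4 + (1)·ω_6^8 + (-3)·ω_6^12 + (1)·ω_6^16 + (0)·ω_6^20

X[4] = -7.0000+1.7321i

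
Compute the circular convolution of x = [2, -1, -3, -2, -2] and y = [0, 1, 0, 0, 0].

(x ⊛ y)[n] = Σ(m=0 to 4) x[m] · y[(n-m) mod 5]

Computing each output sample:
(x ⊛ y)[0] = -2
(x ⊛ y)[1] = 2
(x ⊛ y)[2] = -1
(x ⊛ y)[3] = -3
(x ⊛ y)[4] = -2

x ⊛ y = [-2, 2, -1, -3, -2]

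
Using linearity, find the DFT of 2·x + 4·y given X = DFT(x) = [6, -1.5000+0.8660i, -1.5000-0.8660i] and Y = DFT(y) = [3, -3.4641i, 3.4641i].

By linearity: DFT(2x + 4y) = 2·DFT(x) + 4·DFT(y)
= 2·[6, -1.5000+0.8660i, -1.5000-0.8660i] + 4·[3, -3.4641i, 3.4641i]

Computing element-wise:
Z[0] = 2·(6) + 4·(3) = 24
Z[1] = 2·(-1.5000+0.8660i) + 4·(-3.4641i) = -3.0000-12.1244i
Z[2] = 2·(-1.5000-0.8660i) + 4·(3.4641i) = -3.0000+12.1244i

DFT(2x + 4y) = 2·X + 4·Y = [24, -3.0000-12.1244i, -3.0000+12.1244i]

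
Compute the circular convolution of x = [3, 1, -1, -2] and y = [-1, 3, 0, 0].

(x ⊛ y)[n] = Σ(m=0 to 3) x[m] · y[(n-m) mod 4]

Computing each output sample:
(x ⊛ y)[0] = -9
(x ⊛ y)[1] = 8
(x ⊛ y)[2] = 4
(x ⊛ y)[3] = -1

x ⊛ y = [-9, 8, 4, -1]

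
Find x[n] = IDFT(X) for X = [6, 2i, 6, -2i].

x[n] = (1/4) Σ(k=0 to 3) X[k] · e^(2πikn/4)

Computing each x[n]:
x[0] = 3
x[1] = -1
x[2] = 3
x[3] = 1

x = [3, -1, 3, 1]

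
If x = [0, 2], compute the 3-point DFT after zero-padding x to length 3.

Original 2-point DFT: [2, -2]
Zero-padded 3-point DFT provides frequency interpolation.

DFT_3([x, 0, ...]) = [2, -1.0000-1.7321i, -1.0000+1.7321i]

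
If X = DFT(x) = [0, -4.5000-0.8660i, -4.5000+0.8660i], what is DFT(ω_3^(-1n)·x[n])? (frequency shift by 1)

Modulation property: DFT(ω_3^(-1n)·x[n]) = X[(k-1) mod 3], so circularly shift X by 1 positions.

X[k-1] = [-4.5000+0.8660i, 0, -4.5000-0.8660i]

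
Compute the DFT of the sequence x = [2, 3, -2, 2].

X[k] = Σ(n=0 to 3) x[n] · ω_4^(nk)
where ω_4 = e^(-2πi/4)

Computing each X[k]:
X[0] = 5
X[1] = 4-1i
X[2] = -5
X[3] = 4+1i

X = [5, 4-1i, -5, 4+1i]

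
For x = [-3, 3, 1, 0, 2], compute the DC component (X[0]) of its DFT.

X[0] = Σ(n=0 to 4) x[n] · ω_5^0 = Σ x[n]
= (-3) + (3) + (1) + (0) + (2)

X[0] = 3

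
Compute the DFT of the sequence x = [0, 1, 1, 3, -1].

X[k] = Σ(n=0 to 4) x[n] · ω_5^(nk)
where ω_5 = e^(-2πi/5)

Computing each X[k]:
X[0] = 4
X[1] = -3.2361-0.7265i
X[2] = 1.2361-3.0777i
X[3] = 1.2361+3.0777i
X[4] = -3.2361+0.7265i

X = [4, -3.2361-0.7265i, 1.2361-3.0777i, 1.2361+3.0777i, -3.2361+0.7265i]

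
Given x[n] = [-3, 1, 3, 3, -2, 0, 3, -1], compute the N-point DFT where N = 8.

X[k] = Σ(n=0 to 7) x[n] · ω_8^(nk)
where ω_8 = e^(-2πi/8)

Computing each X[k]:
X[0] = 4
X[1] = -3.1213-3.5355i
X[2] = -11+1i
X[3] = 1.1213-3.5355i
X[4] = -2
X[5] = 1.1213+3.5355i
X[6] = -11-1i
X[7] = -3.1213+3.5355i

X = [4, -3.1213-3.5355i, -11+1i, 1.1213-3.5355i, -2, 1.1213+3.5355i, -11-1i, -3.1213+3.5355i]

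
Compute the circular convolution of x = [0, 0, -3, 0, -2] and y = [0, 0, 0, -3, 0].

(x ⊛ y)[n] = Σ(m=0 to 4) x[m] · y[(n-m) mod 5]

Computing each output sample:
(x ⊛ y)[0] = 9
(x ⊛ y)[1] = 0
(x ⊛ y)[2] = 6
(x ⊛ y)[3] = 0
(x ⊛ y)[4] = 0

x ⊛ y = [9, 0, 6, 0, 0]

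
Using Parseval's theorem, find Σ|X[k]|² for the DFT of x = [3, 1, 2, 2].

Parseval: Σ|x[n]|² = (1/N)Σ|X[k]|², so Σ|X[k]|² = N·Σ|x[n]|² = 4·18.0000

Σ|X[k]|² = N·Σ|x[n]|² = 4·18.0000 = 72.0000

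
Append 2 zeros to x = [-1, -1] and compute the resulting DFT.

Original 2-point DFT: [-2, 0]
Zero-padded 4-point DFT provides frequency interpolation.

DFT_4([x, 0, ...]) = [-2, -1+1i, 0, -1-1i]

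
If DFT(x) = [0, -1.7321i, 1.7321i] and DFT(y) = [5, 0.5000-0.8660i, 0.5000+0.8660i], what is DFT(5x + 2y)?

By linearity: DFT(5x + 2y) = 5·DFT(x) + 2·DFT(y)
= 5·[0, -1.7321i, 1.7321i] + 2·[5, 0.5000-0.8660i, 0.5000+0.8660i]

Computing element-wise:
Z[0] = 5·(0) + 2·(5) = 10
Z[1] = 5·(-1.7321i) + 2·(0.5000-0.8660i) = 1.0000-10.3925i
Z[2] = 5·(1.7321i) + 2·(0.5000+0.8660i) = 1.0000+10.3925i

DFT(5x + 2y) = 5·X + 2·Y = [10, 1.0000-10.3925i, 1.0000+10.3925i]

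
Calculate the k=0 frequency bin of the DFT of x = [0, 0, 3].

X[0] = Σ(n=0 to 2) x[n] · ω_3^0 = Σ x[n]
= (0) + (0) + (3)

X[0] = 3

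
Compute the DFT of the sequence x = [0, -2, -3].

X[k] = Σ(n=0 to 2) x[n] · ω_3^(nk)
where ω_3 = e^(-2πi/3)

Computing each X[k]:
X[0] = -5
X[1] = 2.5000-0.8660i
X[2] = 2.5000+0.8660i

X = [-5, 2.5000-0.8660i, 2.5000+0.8660i]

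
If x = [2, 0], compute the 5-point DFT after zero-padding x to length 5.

Original 2-point DFT: [2, 2]
Zero-padded 5-point DFT provides frequency interpolation.

DFT_5([x, 0, ...]) = [2, 2, 2, 2, 2]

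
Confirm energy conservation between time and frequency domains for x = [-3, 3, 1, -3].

Time domain:
Σ|x[n]|² = |-3|² + |3|² + |1|² + |-3|² = 28.0000

Frequency domain:
(1/4)Σ|X[k]|² = (1/4)(|-2|² + |-4-6i|² + |-2|² + |-4+6i|²) = (1/4)·112.0000 = 28.0000

Both sides agree, confirming Parseval's theorem.

Σ|x[n]|² = (1/N)Σ|X[k]|² = 28.0000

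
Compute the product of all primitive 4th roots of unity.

The primitive 4th roots of unity are ω_4^k for k coprime to 4: k ∈ {1, 3}
Their product equals the constant term of the cyclotomic polynomial Φ_4(x) up to sign.
For n ≥ 3, the product of all primitive nth roots of unity is 1. (For n=1 it is 1; for n=2 it is -1.)

1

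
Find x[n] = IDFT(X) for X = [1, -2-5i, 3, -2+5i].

x[n] = (1/4) Σ(k=0 to 3) X[k] · e^(2πikn/4)

Computing each x[n]:
x[0] = 0
x[1] = 2
x[2] = 2
x[3] = -3

x = [0, 2, 2, -3]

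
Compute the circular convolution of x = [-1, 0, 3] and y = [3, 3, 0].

(x ⊛ y)[n] = Σ(m=0 to 2) x[m] · y[(n-m) mod 3]

Computing each output sample:
(x ⊛ y)[0] = 6
(x ⊛ y)[1] = -3
(x ⊛ y)[2] = 9

x ⊛ y = [6, -3, 9]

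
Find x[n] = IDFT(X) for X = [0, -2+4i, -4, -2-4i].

x[n] = (1/4) Σ(k=0 to 3) X[k] · e^(2πikn/4)

Computing each x[n]:
x[0] = -2
x[1] = -1
x[2] = 0
x[3] = 3

x = [-2, -1, 0, 3]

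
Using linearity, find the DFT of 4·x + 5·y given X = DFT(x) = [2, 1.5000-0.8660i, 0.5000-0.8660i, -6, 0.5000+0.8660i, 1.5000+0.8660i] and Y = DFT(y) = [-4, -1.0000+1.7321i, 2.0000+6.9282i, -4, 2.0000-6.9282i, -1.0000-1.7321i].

By linearity: DFT(4x + 5y) = 4·DFT(x) + 5·DFT(y)
= 4·[2, 1.5000-0.8660i, 0.5000-0.8660i, -6, 0.5000+0.8660i, 1.5000+0.8660i] + 5·[-4, -1.0000+1.7321i, 2.0000+6.9282i, -4, 2.0000-6.9282i, -1.0000-1.7321i]

Computing element-wise:
Z[0] = 4·(2) + 5·(-4) = -12
Z[1] = 4·(1.5000-0.8660i) + 5·(-1.0000+1.7321i) = 1.0000+5.1965i
Z[2] = 4·(0.5000-0.8660i) + 5·(2.0000+6.9282i) = 12.0000+31.1770i
Z[3] = 4·(-6) + 5·(-4) = -44
Z[4] = 4·(0.5000+0.8660i) + 5·(2.0000-6.9282i) = 12.0000-31.1770i
Z[5] = 4·(1.5000+0.8660i) + 5·(-1.0000-1.7321i) = 1.0000-5.1965i

DFT(4x + 5y) = 4·X + 5·Y = [-12, 1.0000+5.1965i, 12.0000+31.1770i, -44, 12.0000-31.1770i, 1.0000-5.1965i]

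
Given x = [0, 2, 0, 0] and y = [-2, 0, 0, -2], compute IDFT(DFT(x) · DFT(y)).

(x ⊛ y)[n] = Σ(m=0 to 3) x[m] · y[(n-m) mod 4]

Computing each output sample:
(x ⊛ y)[0] = -4
(x ⊛ y)[1] = -4
(x ⊛ y)[2] = 0
(x ⊛ y)[3] = 0

x ⊛ y = [-4, -4, 0, 0]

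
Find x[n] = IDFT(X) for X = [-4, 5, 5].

x[n] = (1/3) Σ(k=0 to 2) X[k] · e^(2πikn/3)

Computing each x[n]:
x[0] = 2
x[1] = -3
x[2] = -3

x = [2, -3, -3]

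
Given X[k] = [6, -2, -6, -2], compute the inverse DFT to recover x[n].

x[n] = (1/4) Σ(k=0 to 3) X[k] · e^(2πikn/4)

Computing each x[n]:
x[0] = -1
x[1] = 3
x[2] = 1
x[3] = 3

x = [-1, 3, 1, 3]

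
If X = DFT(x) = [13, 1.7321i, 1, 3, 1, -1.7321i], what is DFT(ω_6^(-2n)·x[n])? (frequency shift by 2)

Modulation property: DFT(ω_6^(-2n)·x[n]) = X[(k-2) mod 6], so circularly shift X by 2 positions.

X[k-2] = [1, -1.7321i, 13, 1.7321i, 1, 3]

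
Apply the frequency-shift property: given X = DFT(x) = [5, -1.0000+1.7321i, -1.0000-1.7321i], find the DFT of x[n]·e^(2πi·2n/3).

Modulation property: DFT(ω_3^(-2n)·x[n]) = X[(k-2) mod 3], so circularly shift X by 2 positions.

X[k-2] = [-1.0000+1.7321i, -1.0000-1.7321i, 5]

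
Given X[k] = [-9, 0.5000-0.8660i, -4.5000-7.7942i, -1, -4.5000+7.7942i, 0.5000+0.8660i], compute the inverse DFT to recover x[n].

x[n] = (1/6) Σ(k=0 to 5) X[k] · e^(2πikn/6)

Computing each x[n]:
x[0] = -3
x[1] = 2
x[2] = -3
x[3] = -3
x[4] = 1
x[5] = -3

x = [-3, 2, -3, -3, 1, -3]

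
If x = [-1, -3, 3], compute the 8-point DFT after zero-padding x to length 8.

Original 3-point DFT: [-1, -1.0000+5.1962i, -1.0000-5.1962i]
Zero-padded 8-point DFT provides frequency interpolation.

DFT_8([x, 0, ...]) = [-1, -3.1213-0.8787i, -4+3i, 1.1213+5.1213i, 5, 1.1213-5.1213i, -4-3i, -3.1213+0.8787i]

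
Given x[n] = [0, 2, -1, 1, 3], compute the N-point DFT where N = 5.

X[k] = Σ(n=0 to 4) x[n] · ω_5^(nk)
where ω_5 = e^(-2πi/5)

Computing each X[k]:
X[0] = 5
X[1] = 1.5451+2.1266i
X[2] = -4.0451-1.3143i
X[3] = -4.0451+1.3143i
X[4] = 1.5451-2.1266i

X = [5, 1.5451+2.1266i, -4.0451-1.3143i, -4.0451+1.3143i, 1.5451-2.1266i]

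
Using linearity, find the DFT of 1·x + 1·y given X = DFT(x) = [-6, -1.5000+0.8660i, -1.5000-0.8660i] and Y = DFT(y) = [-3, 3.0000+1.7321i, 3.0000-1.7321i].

By linearity: DFT(1x + 1y) = 1·DFT(x) + 1·DFT(y)
= 1·[-6, -1.5000+0.8660i, -1.5000-0.8660i] + 1·[-3, 3.0000+1.7321i, 3.0000-1.7321i]

Computing element-wise:
Z[0] = 1·(-6) + 1·(-3) = -9
Z[1] = 1·(-1.5000+0.8660i) + 1·(3.0000+1.7321i) = 1.5000+2.5981i
Z[2] = 1·(-1.5000-0.8660i) + 1·(3.0000-1.7321i) = 1.5000-2.5981i

DFT(1x + 1y) = 1·X + 1·Y = [-9, 1.5000+2.5981i, 1.5000-2.5981i]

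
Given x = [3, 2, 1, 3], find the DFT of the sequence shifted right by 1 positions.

Time shift by 1: X_shifted[k] = ω_4^(1k) · X[k]
Shifted x = [3, 3, 2, 1]

DFT(x[n-1]) = [9, 1-2i, 1, 1+2i]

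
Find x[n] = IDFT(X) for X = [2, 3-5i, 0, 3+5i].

x[n] = (1/4) Σ(k=0 to 3) X[k] · e^(2πikn/4)

Computing each x[n]:
x[0] = 2
x[1] = 3
x[2] = -1
x[3] = -2

x = [2, 3, -1, -2]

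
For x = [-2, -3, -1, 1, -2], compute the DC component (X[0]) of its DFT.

X[0] = Σ(n=0 to 4) x[n] · ω_5^0 = Σ x[n]
= (-2) + (-3) + (-1) + (1) + (-2)

X[0] = -7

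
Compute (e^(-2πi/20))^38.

Since ω_20^20 = 1, powers reduce modulo 20.
38 mod 20 = 18
So ω_20^38 = ω_20^18 = e^(-2πi·18/20)

ω_20^38 = ω_20^18 = 0.8090+0.5878i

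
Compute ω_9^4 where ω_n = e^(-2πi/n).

ω_9^4 = e^(-2πi·4/9)
= cos(-2π·4/9) + i·sin(-2π·4/9)
= cos(-8π/9) + i·sin(-8π/9)

ω_9^4 = cos(-8π/9) + i·sin(-8π/9) = -0.9397-0.3420i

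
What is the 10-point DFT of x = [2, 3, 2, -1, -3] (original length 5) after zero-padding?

Original 5-point DFT: [3, 1.1910-7.4697i, 2.3090-0.6735i, 2.3090+0.6735i, 1.1910+7.4697i]
Zero-padded 10-point DFT provides frequency interpolation.

DFT_10([x, 0, ...]) = [3, 7.7812-0.9511i, 1.1910-7.4697i, -2.2812+0.5878i, 2.3090-0.6735i, -1, 2.3090+0.6735i, -2.2812-0.5878i, 1.1910+7.4697i, 7.7812+0.9511i]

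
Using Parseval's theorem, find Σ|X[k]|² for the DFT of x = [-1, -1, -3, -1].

Parseval: Σ|x[n]|² = (1/N)Σ|X[k]|², so Σ|X[k]|² = N·Σ|x[n]|² = 4·12.0000

Σ|X[k]|² = N·Σ|x[n]|² = 4·12.0000 = 48.0000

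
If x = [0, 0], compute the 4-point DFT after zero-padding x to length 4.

Original 2-point DFT: [0, 0]
Zero-padded 4-point DFT provides frequency interpolation.

DFT_4([x, 0, ...]) = [0, 0, 0, 0]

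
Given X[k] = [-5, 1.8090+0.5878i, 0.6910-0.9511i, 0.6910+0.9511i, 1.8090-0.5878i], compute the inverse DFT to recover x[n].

x[n] = (1/5) Σ(k=0 to 4) X[k] · e^(2πikn/5)

Computing each x[n]:
x[0] = 0
x[1] = -1
x[2] = -2
x[3] = -1
x[4] = -1

x = [0, -1, -2, -1, -1]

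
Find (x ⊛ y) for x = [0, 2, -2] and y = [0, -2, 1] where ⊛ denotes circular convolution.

(x ⊛ y)[n] = Σ(m=0 to 2) x[m] · y[(n-m) mod 3]

Computing each output sample:
(x ⊛ y)[0] = 6
(x ⊛ y)[1] = -2
(x ⊛ y)[2] = -4

x ⊛ y = [6, -2, -4]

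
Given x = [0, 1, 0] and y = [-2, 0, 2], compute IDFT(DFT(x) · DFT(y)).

(x ⊛ y)[n] = Σ(m=0 to 2) x[m] · y[(n-m) mod 3]

Computing each output sample:
(x ⊛ y)[0] = 2
(x ⊛ y)[1] = -2
(x ⊛ y)[2] = 0

x ⊛ y = [2, -2, 0]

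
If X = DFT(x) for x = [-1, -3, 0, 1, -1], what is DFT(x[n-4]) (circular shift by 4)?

Time shift by 4: X_shifted[k] = ω_5^(4k) · X[k]
Shifted x = [-3, 0, 1, -1, -1]

DFT(x[n-4]) = [-4, -3.3090-2.1266i, -2.1910+1.3143i, -2.1910-1.3143i, -3.3090+2.1266i]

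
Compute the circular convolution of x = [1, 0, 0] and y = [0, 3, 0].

(x ⊛ y)[n] = Σ(m=0 to 2) x[m] · y[(n-m) mod 3]

Computing each output sample:
(x ⊛ y)[0] = 0
(x ⊛ y)[1] = 3
(x ⊛ y)[2] = 0

x ⊛ y = [0, 3, 0]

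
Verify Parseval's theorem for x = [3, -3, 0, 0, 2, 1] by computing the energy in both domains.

Time domain:
Σ|x[n]|² = |3|² + |-3|² + |0|² + |0|² + |2|² + |1|² = 23.0000

Frequency domain:
(1/6)Σ|X[k]|² = (1/6)(|3|² + |1.0000+5.1962i|² + |3.0000+1.7321i|² + |7|² + |3.0000-1.7321i|² + |1.0000-5.1962i|²) = (1/6)·138.0000 = 23.0000

Both sides agree, confirming Parseval's theorem.

Σ|x[n]|² = (1/N)Σ|X[k]|² = 23.0000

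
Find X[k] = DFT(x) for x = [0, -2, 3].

X[k] = Σ(n=0 to 2) x[n] · ω_3^(nk)
where ω_3 = e^(-2πi/3)

Computing each X[k]:
X[0] = 1
X[1] = -0.5000+4.3301i
X[2] = -0.5000-4.3301i

X = [1, -0.5000+4.3301i, -0.5000-4.3301i]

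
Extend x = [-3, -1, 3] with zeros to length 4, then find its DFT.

Original 3-point DFT: [-1, -4.0000+3.4641i, -4.0000-3.4641i]
Zero-padded 4-point DFT provides frequency interpolation.

DFT_4([x, 0, ...]) = [-1, -6+1i, 1, -6-1i]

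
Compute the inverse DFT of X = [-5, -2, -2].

x[n] = (1/3) Σ(k=0 to 2) X[k] · e^(2πikn/3)

Computing each x[n]:
x[0] = -3
x[1] = -1
x[2] = -1

x = [-3, -1, -1]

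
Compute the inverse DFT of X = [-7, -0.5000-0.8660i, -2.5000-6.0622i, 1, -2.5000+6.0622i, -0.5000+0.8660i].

x[n] = (1/6) Σ(k=0 to 5) X[k] · e^(2πikn/6)

Computing each x[n]:
x[0] = -2
x[1] = 1
x[2] = -2
x[3] = -2
x[4] = 1
x[5] = -3

x = [-2, 1, -2, -2, 1, -3]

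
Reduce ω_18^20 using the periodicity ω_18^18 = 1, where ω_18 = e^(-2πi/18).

Since ω_18^18 = 1, powers reduce modulo 18.
20 mod 18 = 2
So ω_18^20 = ω_18^2 = e^(-2πi·2/18)

ω_18^20 = ω_18^2 = 0.7660-0.6428i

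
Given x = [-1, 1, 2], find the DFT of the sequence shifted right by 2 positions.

Time shift by 2: X_shifted[k] = ω_3^(2k) · X[k]
Shifted x = [1, 2, -1]

DFT(x[n-2]) = [2, 0.5000-2.5981i, 0.5000+2.5981i]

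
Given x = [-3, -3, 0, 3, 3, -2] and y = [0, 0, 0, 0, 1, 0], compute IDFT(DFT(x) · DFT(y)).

(x ⊛ y)[n] = Σ(m=0 to 5) x[m] · y[(n-m) mod 6]

Computing each output sample:
(x ⊛ y)[0] = 0
(x ⊛ y)[1] = 3
(x ⊛ y)[2] = 3
(x ⊛ y)[3] = -2
(x ⊛ y)[4] = -3
(x ⊛ y)[5] = -3

x ⊛ y = [0, 3, 3, -2, -3, -3]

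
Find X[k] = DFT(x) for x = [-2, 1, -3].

X[k] = Σ(n=0 to 2) x[n] · ω_3^(nk)
where ω_3 = e^(-2πi/3)

Computing each X[k]:
X[0] = -4
X[1] = -1.0000-3.4641i
X[2] = -1.0000+3.4641i

X = [-4, -1.0000-3.4641i, -1.0000+3.4641i]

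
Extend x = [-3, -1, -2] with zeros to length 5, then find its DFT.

Original 3-point DFT: [-6, -1.5000-0.8660i, -1.5000+0.8660i]
Zero-padded 5-point DFT provides frequency interpolation.

DFT_5([x, 0, ...]) = [-6, -1.6910+2.1266i, -2.8090-1.3143i, -2.8090+1.3143i, -1.6910-2.1266i]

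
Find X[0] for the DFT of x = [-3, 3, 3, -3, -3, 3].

X[0] = Σ(n=0 to 5) x[n] · ω_6^0 = Σ x[n]
= (-3) + (3) + (3) + (-3) + (-3) + (3)

X[0] = 0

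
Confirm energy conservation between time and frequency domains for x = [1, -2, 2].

Time domain:
Σ|x[n]|² = |1|² + |-2|² + |2|² = 9.0000

Frequency domain:
(1/3)Σ|X[k]|² = (1/3)(|1|² + |1.0000+3.4641i|² + |1.0000-3.4641i|²) = (1/3)·27.0000 = 9.0000

Both sides agree, confirming Parseval's theorem.

Σ|x[n]|² = (1/N)Σ|X[k]|² = 9.0000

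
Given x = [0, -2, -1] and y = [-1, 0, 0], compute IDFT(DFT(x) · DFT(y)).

(x ⊛ y)[n] = Σ(m=0 to 2) x[m] · y[(n-m) mod 3]

Computing each output sample:
(x ⊛ y)[0] = 0
(x ⊛ y)[1] = 2
(x ⊛ y)[2] = 1

x ⊛ y = [0, 2, 1]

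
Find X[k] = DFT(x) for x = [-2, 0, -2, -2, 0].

X[k] = Σ(n=0 to 4) x[n] · ω_5^(nk)
where ω_5 = e^(-2πi/5)

Computing each X[k]:
X[0] = -6
X[1] = 1.2361
X[2] = -3.2361
X[3] = -3.2361
X[4] = 1.2361

X = [-6, 1.2361, -3.2361, -3.2361, 1.2361]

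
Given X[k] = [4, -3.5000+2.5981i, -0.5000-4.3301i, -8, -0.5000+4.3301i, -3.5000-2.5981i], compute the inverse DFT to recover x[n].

x[n] = (1/6) Σ(k=0 to 5) X[k] · e^(2πikn/6)

Computing each x[n]:
x[0] = -2
x[1] = 2
x[2] = -2
x[3] = 3
x[4] = 2
x[5] = 1

x = [-2, 2, -2, 3, 2, 1]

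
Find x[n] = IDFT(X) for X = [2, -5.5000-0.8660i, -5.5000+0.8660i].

x[n] = (1/3) Σ(k=0 to 2) X[k] · e^(2πikn/3)

Computing each x[n]:
x[0] = -3
x[1] = 3
x[2] = 2

x = [-3, 3, 2]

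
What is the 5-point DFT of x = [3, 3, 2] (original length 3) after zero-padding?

Original 3-point DFT: [8, 0.5000-0.8660i, 0.5000+0.8660i]
Zero-padded 5-point DFT provides frequency interpolation.

DFT_5([x, 0, ...]) = [8, 2.3090-4.0287i, 1.1910+0.1388i, 1.1910-0.1388i, 2.3090+4.0287i]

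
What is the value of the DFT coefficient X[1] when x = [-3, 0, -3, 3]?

X[1] = Σ(n=0 to 3) x[n] · ω_4^(1n) where ω_4 = e^(-2πi/4)
= (-3)·ω_4^0 + (0)·ω_4^1 + (-3)·ω_4^2 + (3)·ω_4^3

X[1] = 3i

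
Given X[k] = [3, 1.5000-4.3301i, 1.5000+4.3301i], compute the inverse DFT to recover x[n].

x[n] = (1/3) Σ(k=0 to 2) X[k] · e^(2πikn/3)

Computing each x[n]:
x[0] = 2
x[1] = 3
x[2] = -2

x = [2, 3, -2]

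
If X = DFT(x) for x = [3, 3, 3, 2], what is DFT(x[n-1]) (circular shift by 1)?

Time shift by 1: X_shifted[k] = ω_4^(1k) · X[k]
Shifted x = [2, 3, 3, 3]

DFT(x[n-1]) = [11, -1, -1, -1]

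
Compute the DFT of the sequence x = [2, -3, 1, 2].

X[k] = Σ(n=0 to 3) x[n] · ω_4^(nk)
where ω_4 = e^(-2πi/4)

Computing each X[k]:
X[0] = 2
X[1] = 1+5i
X[2] = 4
X[3] = 1-5i

X = [2, 1+5i, 4, 1-5i]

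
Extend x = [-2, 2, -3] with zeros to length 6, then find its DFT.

Original 3-point DFT: [-3, -1.5000-4.3301i, -1.5000+4.3301i]
Zero-padded 6-point DFT provides frequency interpolation.

DFT_6([x, 0, ...]) = [-3, 0.5000+0.8660i, -1.5000-4.3301i, -7, -1.5000+4.3301i, 0.5000-0.8660i]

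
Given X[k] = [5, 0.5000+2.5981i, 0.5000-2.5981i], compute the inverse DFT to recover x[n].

x[n] = (1/3) Σ(k=0 to 2) X[k] · e^(2πikn/3)

Computing each x[n]:
x[0] = 2
x[1] = 0
x[2] = 3

x = [2, 0, 3]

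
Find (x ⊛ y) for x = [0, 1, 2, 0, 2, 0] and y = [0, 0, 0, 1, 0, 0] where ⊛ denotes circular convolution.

(x ⊛ y)[n] = Σ(m=0 to 5) x[m] · y[(n-m) mod 6]

Computing each output sample:
(x ⊛ y)[0] = 0
(x ⊛ y)[1] = 2
(x ⊛ y)[2] = 0
(x ⊛ y)[3] = 0
(x ⊛ y)[4] = 1
(x ⊛ y)[5] = 2

x ⊛ y = [0, 2, 0, 0, 1, 2]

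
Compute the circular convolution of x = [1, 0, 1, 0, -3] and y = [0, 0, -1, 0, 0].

(x ⊛ y)[n] = Σ(m=0 to 4) x[m] · y[(n-m) mod 5]

Computing each output sample:
(x ⊛ y)[0] = 0
(x ⊛ y)[1] = 3
(x ⊛ y)[2] = -1
(x ⊛ y)[3] = 0
(x ⊛ y)[4] = -1

x ⊛ y = [0, 3, -1, 0, -1]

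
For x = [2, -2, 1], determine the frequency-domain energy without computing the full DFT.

Parseval: Σ|x[n]|² = (1/N)Σ|X[k]|², so Σ|X[k]|² = N·Σ|x[n]|² = 3·9.0000

Σ|X[k]|² = N·Σ|x[n]|² = 3·9.0000 = 27.0000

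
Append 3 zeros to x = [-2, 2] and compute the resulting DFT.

Original 2-point DFT: [0, -4]
Zero-padded 5-point DFT provides frequency interpolation.

DFT_5([x, 0, ...]) = [0, -1.3820-1.9021i, -3.6180-1.1756i, -3.6180+1.1756i, -1.3820+1.9021i]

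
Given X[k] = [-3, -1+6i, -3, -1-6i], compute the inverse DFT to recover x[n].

x[n] = (1/4) Σ(k=0 to 3) X[k] · e^(2πikn/4)

Computing each x[n]:
x[0] = -2
x[1] = -3
x[2] = -1
x[3] = 3

x = [-2, -3, -1, 3]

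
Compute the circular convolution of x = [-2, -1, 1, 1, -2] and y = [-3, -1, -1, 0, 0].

(x ⊛ y)[n] = Σ(m=0 to 4) x[m] · y[(n-m) mod 5]

Computing each output sample:
(x ⊛ y)[0] = 7
(x ⊛ y)[1] = 7
(x ⊛ y)[2] = 0
(x ⊛ y)[3] = -3
(x ⊛ y)[4] = 4

x ⊛ y = [7, 7, 0, -3, 4]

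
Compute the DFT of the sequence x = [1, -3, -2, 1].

X[k] = Σ(n=0 to 3) x[n] · ω_4^(nk)
where ω_4 = e^(-2πi/4)

Computing each X[k]:
X[0] = -3
X[1] = 3+4i
X[2] = 1
X[3] = 3-4i

X = [-3, 3+4i, 1, 3-4i]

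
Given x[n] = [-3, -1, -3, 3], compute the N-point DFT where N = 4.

X[k] = Σ(n=0 to 3) x[n] · ω_4^(nk)
where ω_4 = e^(-2πi/4)

Computing each X[k]:
X[0] = -4
X[1] = 4i
X[2] = -8
X[3] = -4i

X = [-4, 4i, -8, -4i]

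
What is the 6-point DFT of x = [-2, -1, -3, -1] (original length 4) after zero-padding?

Original 4-point DFT: [-7, 1, -3, 1]
Zero-padded 6-point DFT provides frequency interpolation.

DFT_6([x, 0, ...]) = [-7, 3.4641i, -1.0000-1.7321i, -3, -1.0000+1.7321i, -3.4641i]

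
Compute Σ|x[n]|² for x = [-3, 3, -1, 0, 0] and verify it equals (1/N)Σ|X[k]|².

Time domain:
Σ|x[n]|² = |-3|² + |3|² + |-1|² + |0|² + |0|² = 19.0000

Frequency domain:
(1/5)Σ|X[k]|² = (1/5)(|-1|² + |-1.2639-2.2654i|² + |-5.7361-2.7144i|² + |-5.7361+2.7144i|² + |-1.2639+2.2654i|²) = (1/5)·95.0000 = 19.0000

Both sides agree, confirming Parseval's theorem.

Σ|x[n]|² = (1/N)Σ|X[k]|² = 19.0000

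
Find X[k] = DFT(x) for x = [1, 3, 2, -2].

X[k] = Σ(n=0 to 3) x[n] · ω_4^(nk)
where ω_4 = e^(-2πi/4)

Computing each X[k]:
X[0] = 4
X[1] = -1-5i
X[2] = 2
X[3] = -1+5i

X = [4, -1-5i, 2, -1+5i]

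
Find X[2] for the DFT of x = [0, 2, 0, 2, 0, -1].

X[2] = Σ(n=0 to 5) x[n] · ω_6^(2n) where ω_6 = e^(-2πi/6)
= (0)·ω_6^0 + (2)·ω_6^2 + (0)·ω_6^4 + (2)·ω_6^6 + (0)·ω_6^8 + (-1)·ω_6^10

X[2] = 1.5000-2.5981i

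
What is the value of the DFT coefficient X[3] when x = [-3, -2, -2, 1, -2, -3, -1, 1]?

X[3] = Σ(n=0 to 7) x[n] · ω_8^(3n) where ω_8 = e^(-2πi/8)
= (-3)·ω_8^0 + (-2)·ω_8^3 + (-2)·ω_8^6 + (1)·ω_8^9 + (-2)·ω_8^12 + (-3)·ω_8^15 + (-1)·ω_8^18 + (1)·ω_8^21

X[3] = -1.7071-1.7071i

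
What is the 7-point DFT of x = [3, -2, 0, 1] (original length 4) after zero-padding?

Original 4-point DFT: [2, 3+3i, 4, 3-3i]
Zero-padded 7-point DFT provides frequency interpolation.

DFT_7([x, 0, ...]) = [2, 0.8521+1.1298i, 4.0685+2.7317i, 4.5794-0.1072i, 4.5794+0.1072i, 4.0685-2.7317i, 0.8521-1.1298i]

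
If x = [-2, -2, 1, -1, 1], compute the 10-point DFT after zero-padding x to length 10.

Original 5-point DFT: [-3, -2.3090+1.6776i, -1.1910+3.6655i, -1.1910-3.6655i, -2.3090-1.6776i]
Zero-padded 10-point DFT provides frequency interpolation.

DFT_10([x, 0, ...]) = [-3, -3.8090+0.5878i, -2.3090+1.6776i, -2.6910+0.9511i, -1.1910+3.6655i, 3, -1.1910-3.6655i, -2.6910-0.9511i, -2.3090-1.6776i, -3.8090-0.5878i]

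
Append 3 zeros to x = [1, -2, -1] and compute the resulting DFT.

Original 3-point DFT: [-2, 2.5000+0.8660i, 2.5000-0.8660i]
Zero-padded 6-point DFT provides frequency interpolation.

DFT_6([x, 0, ...]) = [-2, 0.5000+2.5981i, 2.5000+0.8660i, 2, 2.5000-0.8660i, 0.5000-2.5981i]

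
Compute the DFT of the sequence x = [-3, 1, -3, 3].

X[k] = Σ(n=0 to 3) x[n] · ω_4^(nk)
where ω_4 = e^(-2πi/4)

Computing each X[k]:
X[0] = -2
X[1] = 2i
X[2] = -10
X[3] = -2i

X = [-2, 2i, -10, -2i]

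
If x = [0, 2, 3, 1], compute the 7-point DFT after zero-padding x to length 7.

Original 4-point DFT: [6, -3-1i, 0, -3+1i]
Zero-padded 7-point DFT provides frequency interpolation.

DFT_7([x, 0, ...]) = [6, -0.3216-4.9223i, -2.5245+0.1336i, -0.1540+0.5028i, -0.1540-0.5028i, -2.5245-0.1336i, -0.3216+4.9223i]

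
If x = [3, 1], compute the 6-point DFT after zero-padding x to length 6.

Original 2-point DFT: [4, 2]
Zero-padded 6-point DFT provides frequency interpolation.

DFT_6([x, 0, ...]) = [4, 3.5000-0.8660i, 2.5000-0.8660i, 2, 2.5000+0.8660i, 3.5000+0.8660i]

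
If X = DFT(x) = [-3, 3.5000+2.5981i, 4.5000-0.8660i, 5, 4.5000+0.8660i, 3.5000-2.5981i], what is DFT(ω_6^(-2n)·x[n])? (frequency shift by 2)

Modulation property: DFT(ω_6^(-2n)·x[n]) = X[(k-2) mod 6], so circularly shift X by 2 positions.

X[k-2] = [4.5000+0.8660i, 3.5000-2.5981i, -3, 3.5000+2.5981i, 4.5000-0.8660i, 5]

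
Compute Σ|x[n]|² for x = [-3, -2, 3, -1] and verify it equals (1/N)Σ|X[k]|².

Time domain:
Σ|x[n]|² = |-3|² + |-2|² + |3|² + |-1|² = 23.0000

Frequency domain:
(1/4)Σ|X[k]|² = (1/4)(|-3|² + |-6+1i|² + |3|² + |-6-1i|²) = (1/4)·92.0000 = 23.0000

Both sides agree, confirming Parseval's theorem.

Σ|x[n]|² = (1/N)Σ|X[k]|² = 23.0000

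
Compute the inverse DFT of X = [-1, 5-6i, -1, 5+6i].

x[n] = (1/4) Σ(k=0 to 3) X[k] · e^(2πikn/4)

Computing each x[n]:
x[0] = 2
x[1] = 3
x[2] = -3
x[3] = -3

x = [2, 3, -3, -3]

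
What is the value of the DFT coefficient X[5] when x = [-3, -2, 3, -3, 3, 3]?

X[5] = Σ(n=0 to 5) x[n] · ω_6^(5n) where ω_6 = e^(-2πi/6)
= (-3)·ω_6^0 + (-2)·ω_6^5 + (3)·ω_6^10 + (-3)·ω_6^15 + (3)·ω_6^20 + (3)·ω_6^25

X[5] = -2.5000-4.3301i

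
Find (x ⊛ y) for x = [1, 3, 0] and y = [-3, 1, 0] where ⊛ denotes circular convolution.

(x ⊛ y)[n] = Σ(m=0 to 2) x[m] · y[(n-m) mod 3]

Computing each output sample:
(x ⊛ y)[0] = -3
(x ⊛ y)[1] = -8
(x ⊛ y)[2] = 3

x ⊛ y = [-3, -8, 3]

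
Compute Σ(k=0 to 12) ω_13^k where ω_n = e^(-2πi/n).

Sum of all nth roots of unity equals 0 for n > 1 (geometric series with r ≠ 1).

0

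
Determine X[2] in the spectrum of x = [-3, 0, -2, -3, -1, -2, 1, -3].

X[2] = Σ(n=0 to 7) x[n] · ω_8^(2n) where ω_8 = e^(-2πi/8)
= (-3)·ω_8^0 + (0)·ω_8^2 + (-2)·ω_8^4 + (-3)·ω_8^6 + (-1)·ω_8^8 + (-2)·ω_8^10 + (1)·ω_8^12 + (-3)·ω_8^14

X[2] = -3-4i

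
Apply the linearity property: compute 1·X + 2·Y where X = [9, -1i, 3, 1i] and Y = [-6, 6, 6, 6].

By linearity: DFT(1x + 2y) = 1·DFT(x) + 2·DFT(y)
= 1·[9, -1i, 3, 1i] + 2·[-6, 6, 6, 6]

Computing element-wise:
Z[0] = 1·(9) + 2·(-6) = -3
Z[1] = 1·(-1i) + 2·(6) = 12-1i
Z[2] = 1·(3) + 2·(6) = 15
Z[3] = 1·(1i) + 2·(6) = 12+1i

DFT(1x + 2y) = 1·X + 2·Y = [-3, 12-1i, 15, 12+1i]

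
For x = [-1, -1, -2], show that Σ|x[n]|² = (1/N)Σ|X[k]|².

Time domain:
Σ|x[n]|² = |-1|² + |-1|² + |-2|² = 6.0000

Frequency domain:
(1/3)Σ|X[k]|² = (1/3)(|-4|² + |0.5000-0.8660i|² + |0.5000+0.8660i|²) = (1/3)·18.0000 = 6.0000

Both sides agree, confirming Parseval's theorem.

Σ|x[n]|² = (1/N)Σ|X[k]|² = 6.0000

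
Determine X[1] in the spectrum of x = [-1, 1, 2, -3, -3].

X[1] = Σ(n=0 to 4) x[n] · ω_5^(1n) where ω_5 = e^(-2πi/5)
= (-1)·ω_5^0 + (1)·ω_5^1 + (2)·ω_5^2 + (-3)·ω_5^3 + (-3)·ω_5^4

X[1] = -0.8090-6.7432i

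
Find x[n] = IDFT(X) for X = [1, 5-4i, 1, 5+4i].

x[n] = (1/4) Σ(k=0 to 3) X[k] · e^(2πikn/4)

Computing each x[n]:
x[0] = 3
x[1] = 2
x[2] = -2
x[3] = -2

x = [3, 2, -2, -2]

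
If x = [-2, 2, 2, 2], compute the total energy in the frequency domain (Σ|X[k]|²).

Parseval: Σ|x[n]|² = (1/N)Σ|X[k]|², so Σ|X[k]|² = N·Σ|x[n]|² = 4·16.0000

Σ|X[k]|² = N·Σ|x[n]|² = 4·16.0000 = 64.0000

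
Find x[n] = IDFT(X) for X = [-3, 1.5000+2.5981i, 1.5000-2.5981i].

x[n] = (1/3) Σ(k=0 to 2) X[k] · e^(2πikn/3)

Computing each x[n]:
x[0] = 0
x[1] = -3
x[2] = 0

x = [0, -3, 0]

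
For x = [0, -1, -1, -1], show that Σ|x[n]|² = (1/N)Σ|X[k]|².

Time domain:
Σ|x[n]|² = |0|² + |-1|² + |-1|² + |-1|² = 3.0000

Frequency domain:
(1/4)Σ|X[k]|² = (1/4)(|-3|² + |1|² + |1|² + |1|²) = (1/4)·12.0000 = 3.0000

Both sides agree, confirming Parseval's theorem.

Σ|x[n]|² = (1/N)Σ|X[k]|² = 3.0000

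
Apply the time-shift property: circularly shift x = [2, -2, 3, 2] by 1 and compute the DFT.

Time shift by 1: X_shifted[k] = ω_4^(1k) · X[k]
Shifted x = [2, 2, -2, 3]

DFT(x[n-1]) = [5, 4+1i, -5, 4-1i]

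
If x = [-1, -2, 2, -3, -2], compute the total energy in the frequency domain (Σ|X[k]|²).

Parseval: Σ|x[n]|² = (1/N)Σ|X[k]|², so Σ|X[k]|² = N·Σ|x[n]|² = 5·22.0000

Σ|X[k]|² = N·Σ|x[n]|² = 5·22.0000 = 110.0000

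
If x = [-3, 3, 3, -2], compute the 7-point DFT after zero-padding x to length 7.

Original 4-point DFT: [1, -6-5i, -1, -6+5i]
Zero-padded 7-point DFT provides frequency interpolation.

DFT_7([x, 0, ...]) = [1, 0.0048-4.4025i, -7.6174-3.1868i, -3.3874+2.9937i, -3.3874-2.9937i, -7.6174+3.1868i, 0.0048+4.4025i]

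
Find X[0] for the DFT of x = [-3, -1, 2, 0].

X[0] = Σ(n=0 to 3) x[n] · ω_4^0 = Σ x[n]
= (-3) + (-1) + (2) + (0)

X[0] = -2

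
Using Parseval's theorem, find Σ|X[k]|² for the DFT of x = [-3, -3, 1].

Parseval: Σ|x[n]|² = (1/N)Σ|X[k]|², so Σ|X[k]|² = N·Σ|x[n]|² = 3·19.0000

Σ|X[k]|² = N·Σ|x[n]|² = 3·19.0000 = 57.0000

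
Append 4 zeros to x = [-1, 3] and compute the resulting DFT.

Original 2-point DFT: [2, -4]
Zero-padded 6-point DFT provides frequency interpolation.

DFT_6([x, 0, ...]) = [2, 0.5000-2.5981i, -2.5000-2.5981i, -4, -2.5000+2.5981i, 0.5000+2.5981i]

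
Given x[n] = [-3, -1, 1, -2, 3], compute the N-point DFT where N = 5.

X[k] = Σ(n=0 to 4) x[n] · ω_5^(nk)
where ω_5 = e^(-2πi/5)

Computing each X[k]:
X[0] = -2
X[1] = -1.5729+2.0409i
X[2] = -4.9271+5.2043i
X[3] = -4.9271-5.2043i
X[4] = -1.5729-2.0409i

X = [-2, -1.5729+2.0409i, -4.9271+5.2043i, -4.9271-5.2043i, -1.5729-2.0409i]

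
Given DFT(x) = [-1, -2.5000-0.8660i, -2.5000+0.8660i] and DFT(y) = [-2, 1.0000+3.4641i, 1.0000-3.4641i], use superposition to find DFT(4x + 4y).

By linearity: DFT(4x + 4y) = 4·DFT(x) + 4·DFT(y)
= 4·[-1, -2.5000-0.8660i, -2.5000+0.8660i] + 4·[-2, 1.0000+3.4641i, 1.0000-3.4641i]

Computing element-wise:
Z[0] = 4·(-1) + 4·(-2) = -12
Z[1] = 4·(-2.5000-0.8660i) + 4·(1.0000+3.4641i) = -6.0000+10.3924i
Z[2] = 4·(-2.5000+0.8660i) + 4·(1.0000-3.4641i) = -6.0000-10.3924i

DFT(4x + 4y) = 4·X + 4·Y = [-12, -6.0000+10.3924i, -6.0000-10.3924i]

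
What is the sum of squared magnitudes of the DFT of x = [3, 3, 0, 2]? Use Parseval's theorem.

Parseval: Σ|x[n]|² = (1/N)Σ|X[k]|², so Σ|X[k]|² = N·Σ|x[n]|² = 4·22.0000

Σ|X[k]|² = N·Σ|x[n]|² = 4·22.0000 = 88.0000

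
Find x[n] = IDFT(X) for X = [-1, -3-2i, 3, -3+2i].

x[n] = (1/4) Σ(k=0 to 3) X[k] · e^(2πikn/4)

Computing each x[n]:
x[0] = -1
x[1] = 0
x[2] = 2
x[3] = -2

x = [-1, 0, 2, -2]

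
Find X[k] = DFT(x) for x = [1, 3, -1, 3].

X[k] = Σ(n=0 to 3) x[n] · ω_4^(nk)
where ω_4 = e^(-2πi/4)

Computing each X[k]:
X[0] = 6
X[1] = 2
X[2] = -6
X[3] = 2

X = [6, 2, -6, 2]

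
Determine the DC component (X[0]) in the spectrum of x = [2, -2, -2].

X[0] = Σ(n=0 to 2) x[n] · ω_3^0 = Σ x[n]
= (2) + (-2) + (-2)

X[0] = -2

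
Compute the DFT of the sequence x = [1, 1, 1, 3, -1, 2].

X[k] = Σ(n=0 to 5) x[n] · ω_6^(nk)
where ω_6 = e^(-2πi/6)

Computing each X[k]:
X[0] = 7
X[1] = -0.5000-0.8660i
X[2] = 2.5000+2.5981i
X[3] = -5
X[4] = 2.5000-2.5981i
X[5] = -0.5000+0.8660i

X = [7, -0.5000-0.8660i, 2.5000+2.5981i, -5, 2.5000-2.5981i, -0.5000+0.8660i]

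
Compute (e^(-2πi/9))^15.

Since ω_9^9 = 1, powers reduce modulo 9.
15 mod 9 = 6
So ω_9^15 = ω_9^6 = e^(-2πi·6/9)

ω_9^15 = ω_9^6 = -0.5000+0.8660i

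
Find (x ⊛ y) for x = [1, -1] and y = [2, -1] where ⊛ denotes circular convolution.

(x ⊛ y)[n] = Σ(m=0 to 1) x[m] · y[(n-m) mod 2]

Computing each output sample:
(x ⊛ y)[0] = 3
(x ⊛ y)[1] = -3

x ⊛ y = [3, -3]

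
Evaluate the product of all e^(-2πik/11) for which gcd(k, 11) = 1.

The primitive 11th roots of unity are ω_11^k for k coprime to 11: k ∈ {1, 2, 3, 4, 5, 6, 7, 8, 9, 10}
Their product equals the constant term of the cyclotomic polynomial Φ_11(x) up to sign.
For n ≥ 3, the product of all primitive nth roots of unity is 1. (For n=1 it is 1; for n=2 it is -1.)

1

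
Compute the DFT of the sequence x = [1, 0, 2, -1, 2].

X[k] = Σ(n=0 to 4) x[n] · ω_5^(nk)
where ω_5 = e^(-2πi/5)

Computing each X[k]:
X[0] = 4
X[1] = 0.8090+0.1388i
X[2] = -0.3090+4.0287i
X[3] = -0.3090-4.0287i
X[4] = 0.8090-0.1388i

X = [4, 0.8090+0.1388i, -0.3090+4.0287i, -0.3090-4.0287i, 0.8090-0.1388i]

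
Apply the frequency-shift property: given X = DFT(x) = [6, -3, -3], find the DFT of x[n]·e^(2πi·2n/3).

Modulation property: DFT(ω_3^(-2n)·x[n]) = X[(k-2) mod 3], so circularly shift X by 2 positions.

X[k-2] = [-3, -3, 6]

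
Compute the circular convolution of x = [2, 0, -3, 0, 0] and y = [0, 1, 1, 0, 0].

(x ⊛ y)[n] = Σ(m=0 to 4) x[m] · y[(n-m) mod 5]

Computing each output sample:
(x ⊛ y)[0] = 0
(x ⊛ y)[1] = 2
(x ⊛ y)[2] = 2
(x ⊛ y)[3] = -3
(x ⊛ y)[4] = -3

x ⊛ y = [0, 2, 2, -3, -3]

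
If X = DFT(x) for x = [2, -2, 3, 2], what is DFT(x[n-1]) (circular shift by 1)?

Time shift by 1: X_shifted[k] = ω_4^(1k) · X[k]
Shifted x = [2, 2, -2, 3]

DFT(x[n-1]) = [5, 4+1i, -5, 4-1i]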